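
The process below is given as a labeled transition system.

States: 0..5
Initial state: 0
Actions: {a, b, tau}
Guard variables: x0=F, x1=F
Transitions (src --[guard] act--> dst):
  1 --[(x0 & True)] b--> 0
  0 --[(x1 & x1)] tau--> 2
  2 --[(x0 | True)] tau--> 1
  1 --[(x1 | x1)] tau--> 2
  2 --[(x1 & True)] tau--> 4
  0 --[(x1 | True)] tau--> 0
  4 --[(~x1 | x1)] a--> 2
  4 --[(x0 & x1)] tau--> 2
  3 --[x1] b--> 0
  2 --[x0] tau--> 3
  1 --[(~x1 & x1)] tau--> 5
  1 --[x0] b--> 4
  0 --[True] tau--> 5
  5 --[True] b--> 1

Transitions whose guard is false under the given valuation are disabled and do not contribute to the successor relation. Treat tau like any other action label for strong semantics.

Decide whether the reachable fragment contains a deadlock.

Reachable = {0,1,5}
  0: tau→0  tau→5  [2 out]
  1: ∅  [STUCK]
  5: b→1  [1 out]
witness 1: tau·b

Answer: DEADLOCK at state 1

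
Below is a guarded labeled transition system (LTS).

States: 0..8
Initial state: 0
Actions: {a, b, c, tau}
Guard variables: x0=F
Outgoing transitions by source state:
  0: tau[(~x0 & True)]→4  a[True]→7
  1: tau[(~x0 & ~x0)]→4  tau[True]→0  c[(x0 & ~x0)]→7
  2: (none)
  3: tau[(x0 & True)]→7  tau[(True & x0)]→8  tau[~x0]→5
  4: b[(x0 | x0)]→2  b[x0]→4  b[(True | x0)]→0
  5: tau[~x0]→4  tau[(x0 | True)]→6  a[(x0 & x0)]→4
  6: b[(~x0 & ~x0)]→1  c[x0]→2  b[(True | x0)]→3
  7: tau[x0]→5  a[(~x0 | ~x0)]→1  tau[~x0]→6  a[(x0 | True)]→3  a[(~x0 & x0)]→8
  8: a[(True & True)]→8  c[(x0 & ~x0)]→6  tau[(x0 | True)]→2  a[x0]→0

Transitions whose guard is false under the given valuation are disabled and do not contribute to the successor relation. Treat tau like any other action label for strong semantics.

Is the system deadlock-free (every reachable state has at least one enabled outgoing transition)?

Answer: DEADLOCK-FREE

Working:
R = {0,1,3,4,5,6,7}
  0: a→7  tau→4  [2 out]
  1: tau→0  tau→4  [2 out]
  3: tau→5  [1 out]
  4: b→0  [1 out]
  5: tau→4  tau→6  [2 out]
  6: b→1  b→3  [2 out]
  7: a→1  a→3  tau→6  [3 out]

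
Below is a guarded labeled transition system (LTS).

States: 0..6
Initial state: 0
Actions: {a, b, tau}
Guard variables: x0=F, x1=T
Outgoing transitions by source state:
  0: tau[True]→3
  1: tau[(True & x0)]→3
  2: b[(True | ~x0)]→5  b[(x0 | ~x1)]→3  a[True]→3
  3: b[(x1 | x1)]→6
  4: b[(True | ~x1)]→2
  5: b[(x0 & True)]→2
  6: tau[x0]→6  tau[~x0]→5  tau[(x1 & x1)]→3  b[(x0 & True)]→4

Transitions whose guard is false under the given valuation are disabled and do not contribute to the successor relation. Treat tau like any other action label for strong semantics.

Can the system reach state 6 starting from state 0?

Guard filter leaves 7 enabled edge(s).
L0 = {0}
L1 = {3}  cumulative {0,3}
L2 = {6}  cumulative {0,3,6}
L3 = {5}  cumulative {0,3,5,6}
R = {0,3,5,6}
Path to 6: tau·b

Answer: REACHABLE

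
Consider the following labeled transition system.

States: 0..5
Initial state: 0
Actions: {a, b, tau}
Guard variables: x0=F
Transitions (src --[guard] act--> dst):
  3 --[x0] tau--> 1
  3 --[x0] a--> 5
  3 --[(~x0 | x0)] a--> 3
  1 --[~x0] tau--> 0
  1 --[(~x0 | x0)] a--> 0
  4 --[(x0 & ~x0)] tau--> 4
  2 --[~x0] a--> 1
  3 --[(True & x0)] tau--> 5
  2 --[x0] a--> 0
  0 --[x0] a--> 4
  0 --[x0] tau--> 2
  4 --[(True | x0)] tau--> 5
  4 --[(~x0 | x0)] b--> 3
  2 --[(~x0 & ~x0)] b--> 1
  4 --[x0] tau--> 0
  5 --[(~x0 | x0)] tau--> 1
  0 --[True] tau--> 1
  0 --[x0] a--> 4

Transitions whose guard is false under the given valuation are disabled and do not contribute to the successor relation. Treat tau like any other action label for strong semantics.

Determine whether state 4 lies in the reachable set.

Guard filter leaves 9 enabled edge(s).
depth 0: {0}
depth 1: {1}  total {0,1}
Reachable = {0,1}

Answer: UNREACHABLE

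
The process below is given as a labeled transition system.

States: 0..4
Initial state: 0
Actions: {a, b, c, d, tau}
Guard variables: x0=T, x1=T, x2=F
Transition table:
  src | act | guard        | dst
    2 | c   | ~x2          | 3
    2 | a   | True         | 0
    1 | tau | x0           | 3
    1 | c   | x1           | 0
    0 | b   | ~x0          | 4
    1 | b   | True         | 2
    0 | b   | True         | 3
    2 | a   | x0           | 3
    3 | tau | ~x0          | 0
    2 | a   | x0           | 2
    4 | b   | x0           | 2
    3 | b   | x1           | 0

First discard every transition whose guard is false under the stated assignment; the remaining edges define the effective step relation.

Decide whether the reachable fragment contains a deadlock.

Answer: DEADLOCK-FREE

Analysis:
R = {0,3}
  0: b→3  [1 out]
  3: b→0  [1 out]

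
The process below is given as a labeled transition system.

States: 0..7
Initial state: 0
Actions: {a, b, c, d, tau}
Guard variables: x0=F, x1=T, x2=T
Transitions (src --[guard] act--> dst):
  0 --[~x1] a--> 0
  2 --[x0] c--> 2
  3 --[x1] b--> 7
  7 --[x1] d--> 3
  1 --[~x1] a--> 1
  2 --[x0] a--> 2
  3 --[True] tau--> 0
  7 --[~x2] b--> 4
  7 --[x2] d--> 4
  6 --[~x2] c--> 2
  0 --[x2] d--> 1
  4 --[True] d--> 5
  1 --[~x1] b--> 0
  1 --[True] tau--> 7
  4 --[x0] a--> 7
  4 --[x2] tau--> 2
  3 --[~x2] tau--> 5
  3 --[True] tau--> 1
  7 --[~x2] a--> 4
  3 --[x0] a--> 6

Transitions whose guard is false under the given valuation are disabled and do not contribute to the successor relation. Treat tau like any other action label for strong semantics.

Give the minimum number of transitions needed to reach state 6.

Answer: UNREACHABLE

Trace:
Layered search for 6:
  L0 = {0}
  L1 = {1}
  L2 = {7}
  L3 = {3,4}
  L4 = {2,5}
6 never appears.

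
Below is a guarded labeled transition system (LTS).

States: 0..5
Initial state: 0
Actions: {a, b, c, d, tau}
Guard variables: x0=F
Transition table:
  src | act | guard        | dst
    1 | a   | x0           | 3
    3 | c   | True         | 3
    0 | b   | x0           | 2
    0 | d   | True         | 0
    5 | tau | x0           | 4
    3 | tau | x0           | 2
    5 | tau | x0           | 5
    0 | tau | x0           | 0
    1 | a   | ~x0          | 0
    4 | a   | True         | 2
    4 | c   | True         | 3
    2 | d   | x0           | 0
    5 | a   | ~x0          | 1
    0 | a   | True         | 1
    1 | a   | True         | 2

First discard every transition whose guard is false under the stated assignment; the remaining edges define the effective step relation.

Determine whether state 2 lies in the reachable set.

Answer: REACHABLE

Analysis:
8 transition(s) survive guard evaluation.
depth 0: {0}
depth 1: {1}  now seen {0,1}
depth 2: {2}  now seen {0,1,2}
R = {0,1,2}
witness 2: a·a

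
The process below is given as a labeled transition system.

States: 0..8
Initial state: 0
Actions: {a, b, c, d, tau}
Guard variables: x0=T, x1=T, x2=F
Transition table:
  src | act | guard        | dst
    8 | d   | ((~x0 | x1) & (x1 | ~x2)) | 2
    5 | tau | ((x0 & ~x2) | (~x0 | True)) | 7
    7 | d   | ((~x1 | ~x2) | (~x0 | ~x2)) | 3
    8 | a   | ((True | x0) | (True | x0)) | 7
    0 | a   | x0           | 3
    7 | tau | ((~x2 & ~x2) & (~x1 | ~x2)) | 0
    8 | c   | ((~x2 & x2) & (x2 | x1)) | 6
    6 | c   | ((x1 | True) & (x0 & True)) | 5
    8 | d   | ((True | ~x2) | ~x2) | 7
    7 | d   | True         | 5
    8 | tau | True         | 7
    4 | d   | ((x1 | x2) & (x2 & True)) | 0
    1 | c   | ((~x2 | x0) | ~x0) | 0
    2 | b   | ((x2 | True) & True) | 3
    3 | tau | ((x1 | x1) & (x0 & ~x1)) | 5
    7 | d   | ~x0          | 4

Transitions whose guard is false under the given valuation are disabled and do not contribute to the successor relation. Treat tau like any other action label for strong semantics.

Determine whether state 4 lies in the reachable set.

12 transition(s) survive guard evaluation.
L0 = {0}
L1 = {3}  total {0,3}
Reachable = {0,3}

Answer: UNREACHABLE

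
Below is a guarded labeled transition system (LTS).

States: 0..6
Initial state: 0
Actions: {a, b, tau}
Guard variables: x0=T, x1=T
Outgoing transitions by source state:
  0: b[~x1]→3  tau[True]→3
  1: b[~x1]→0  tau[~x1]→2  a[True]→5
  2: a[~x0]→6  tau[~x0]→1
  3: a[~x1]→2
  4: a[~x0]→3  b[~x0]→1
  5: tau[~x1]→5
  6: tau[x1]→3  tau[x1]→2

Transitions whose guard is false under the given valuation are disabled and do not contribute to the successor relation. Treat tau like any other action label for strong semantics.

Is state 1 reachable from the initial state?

Guard filter leaves 4 enabled edge(s).
L0 = {0}
L1 = {3}  now seen {0,3}
Reach set: {0,3}

Answer: UNREACHABLE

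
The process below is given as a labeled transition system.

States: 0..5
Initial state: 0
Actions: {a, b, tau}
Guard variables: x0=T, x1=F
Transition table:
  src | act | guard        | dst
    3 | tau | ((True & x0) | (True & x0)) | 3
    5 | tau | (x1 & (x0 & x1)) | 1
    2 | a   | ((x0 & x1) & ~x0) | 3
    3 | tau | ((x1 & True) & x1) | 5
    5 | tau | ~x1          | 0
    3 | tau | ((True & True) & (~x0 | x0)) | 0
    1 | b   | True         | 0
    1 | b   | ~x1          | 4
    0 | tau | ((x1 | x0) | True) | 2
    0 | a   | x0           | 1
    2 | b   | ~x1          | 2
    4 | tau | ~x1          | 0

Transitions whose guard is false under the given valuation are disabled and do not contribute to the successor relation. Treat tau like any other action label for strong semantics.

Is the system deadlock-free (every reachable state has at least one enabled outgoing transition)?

Reachable = {0,1,2,4}
  0: a→1  tau→2  [2 exit(s)]
  1: b→0  b→4  [2 exit(s)]
  2: b→2  [1 exit(s)]
  4: tau→0  [1 exit(s)]

Answer: DEADLOCK-FREE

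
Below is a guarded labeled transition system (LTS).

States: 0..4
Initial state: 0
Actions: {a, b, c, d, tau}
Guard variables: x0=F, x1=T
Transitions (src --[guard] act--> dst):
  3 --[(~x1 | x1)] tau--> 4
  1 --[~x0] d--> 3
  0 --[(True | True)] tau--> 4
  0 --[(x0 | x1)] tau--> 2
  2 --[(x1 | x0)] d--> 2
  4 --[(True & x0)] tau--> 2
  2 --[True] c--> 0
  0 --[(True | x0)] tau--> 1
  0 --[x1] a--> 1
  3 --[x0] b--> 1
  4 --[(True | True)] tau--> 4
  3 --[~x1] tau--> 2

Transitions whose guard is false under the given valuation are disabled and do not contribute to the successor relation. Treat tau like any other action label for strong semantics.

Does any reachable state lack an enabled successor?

Answer: DEADLOCK-FREE

Analysis:
R = {0,1,2,3,4}
  0: a→1  tau→1  tau→2  tau→4  [4 out]
  1: d→3  [1 out]
  2: c→0  d→2  [2 out]
  3: tau→4  [1 out]
  4: tau→4  [1 out]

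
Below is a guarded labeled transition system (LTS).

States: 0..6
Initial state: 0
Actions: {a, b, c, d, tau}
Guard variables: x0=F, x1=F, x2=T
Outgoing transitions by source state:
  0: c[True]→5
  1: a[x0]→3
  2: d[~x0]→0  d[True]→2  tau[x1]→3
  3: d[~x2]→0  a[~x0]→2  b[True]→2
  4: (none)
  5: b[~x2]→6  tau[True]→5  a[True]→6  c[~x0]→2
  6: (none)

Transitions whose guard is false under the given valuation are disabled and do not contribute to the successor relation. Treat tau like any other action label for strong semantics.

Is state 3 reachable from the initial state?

Answer: UNREACHABLE

Working:
After dropping false guards: 8 live edges.
depth 0: {0}
depth 1: {5}  total {0,5}
depth 2: {2,6}  total {0,2,5,6}
R = {0,2,5,6}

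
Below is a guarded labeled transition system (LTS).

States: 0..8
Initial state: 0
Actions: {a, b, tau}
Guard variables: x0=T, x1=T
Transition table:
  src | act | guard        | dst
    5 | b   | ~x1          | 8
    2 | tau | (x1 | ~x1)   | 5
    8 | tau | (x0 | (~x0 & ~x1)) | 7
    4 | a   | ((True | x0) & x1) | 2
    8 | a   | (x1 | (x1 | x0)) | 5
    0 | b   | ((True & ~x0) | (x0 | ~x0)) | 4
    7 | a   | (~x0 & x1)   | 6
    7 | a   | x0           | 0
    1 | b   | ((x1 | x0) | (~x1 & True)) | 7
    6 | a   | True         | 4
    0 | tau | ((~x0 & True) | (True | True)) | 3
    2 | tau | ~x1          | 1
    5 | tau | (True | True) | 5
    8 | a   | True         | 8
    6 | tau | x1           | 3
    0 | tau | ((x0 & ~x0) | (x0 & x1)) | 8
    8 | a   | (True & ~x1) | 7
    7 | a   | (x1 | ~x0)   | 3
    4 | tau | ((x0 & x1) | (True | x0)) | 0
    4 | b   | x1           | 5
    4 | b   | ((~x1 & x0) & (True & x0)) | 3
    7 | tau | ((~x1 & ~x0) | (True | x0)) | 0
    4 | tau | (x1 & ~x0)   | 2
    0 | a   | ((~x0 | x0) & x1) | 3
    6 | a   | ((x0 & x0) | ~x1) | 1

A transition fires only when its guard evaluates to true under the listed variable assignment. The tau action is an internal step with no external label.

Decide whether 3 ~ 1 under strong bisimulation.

Compute ~ classes (split until stable):
  π0 = {{0,1,2,3,4,5,6,7,8}}
  π1 = {{0,4},{1},{2,5},{3},{6,7,8}}
  π2 = {{0},{1},{2,5},{3},{4},{6},{7},{8}}
Fixed point at round 3; 8 class(es).
3∈{3}, 1∈{1}

Answer: NOT BISIMILAR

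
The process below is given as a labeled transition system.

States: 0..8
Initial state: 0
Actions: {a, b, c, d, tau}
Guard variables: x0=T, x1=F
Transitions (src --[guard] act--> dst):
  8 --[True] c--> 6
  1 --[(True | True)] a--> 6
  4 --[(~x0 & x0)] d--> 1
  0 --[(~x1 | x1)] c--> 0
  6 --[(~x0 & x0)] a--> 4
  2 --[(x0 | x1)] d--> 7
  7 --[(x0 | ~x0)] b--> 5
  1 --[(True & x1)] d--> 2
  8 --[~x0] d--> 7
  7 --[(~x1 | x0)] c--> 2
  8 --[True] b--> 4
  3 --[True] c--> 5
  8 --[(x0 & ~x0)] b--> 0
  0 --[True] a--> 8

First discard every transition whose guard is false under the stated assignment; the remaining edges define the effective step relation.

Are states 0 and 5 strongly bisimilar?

Compute ~ classes (split until stable):
  round 0: {{0,1,2,3,4,5,6,7,8}}
  round 1: {{0},{1},{2},{3},{4,5,6},{7,8}}
  round 2: {{0},{1},{2},{3},{4,5,6},{7},{8}}
Fixed point at round 3; 7 class(es).
0∈{0}, 5∈{4,5,6}

Answer: NOT BISIMILAR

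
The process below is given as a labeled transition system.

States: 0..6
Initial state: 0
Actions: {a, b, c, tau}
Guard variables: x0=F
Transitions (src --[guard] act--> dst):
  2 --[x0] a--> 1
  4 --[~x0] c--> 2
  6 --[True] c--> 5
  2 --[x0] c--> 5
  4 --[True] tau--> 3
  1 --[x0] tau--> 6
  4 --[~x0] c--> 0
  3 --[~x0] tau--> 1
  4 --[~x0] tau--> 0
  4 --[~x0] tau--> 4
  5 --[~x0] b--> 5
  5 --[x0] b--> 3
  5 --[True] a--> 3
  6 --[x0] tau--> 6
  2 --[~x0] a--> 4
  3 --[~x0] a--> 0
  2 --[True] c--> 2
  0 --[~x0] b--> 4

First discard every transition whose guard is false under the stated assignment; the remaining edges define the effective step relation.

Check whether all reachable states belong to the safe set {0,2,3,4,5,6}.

Safe = {0,2,3,4,5,6}
Reach set: {0,1,2,3,4}
  0: ✓
  1: VIOLATES
  2: ✓
  3: ✓
  4: ✓
reach 1 via b·tau·tau — violates

Answer: INVARIANT VIOLATED at state 1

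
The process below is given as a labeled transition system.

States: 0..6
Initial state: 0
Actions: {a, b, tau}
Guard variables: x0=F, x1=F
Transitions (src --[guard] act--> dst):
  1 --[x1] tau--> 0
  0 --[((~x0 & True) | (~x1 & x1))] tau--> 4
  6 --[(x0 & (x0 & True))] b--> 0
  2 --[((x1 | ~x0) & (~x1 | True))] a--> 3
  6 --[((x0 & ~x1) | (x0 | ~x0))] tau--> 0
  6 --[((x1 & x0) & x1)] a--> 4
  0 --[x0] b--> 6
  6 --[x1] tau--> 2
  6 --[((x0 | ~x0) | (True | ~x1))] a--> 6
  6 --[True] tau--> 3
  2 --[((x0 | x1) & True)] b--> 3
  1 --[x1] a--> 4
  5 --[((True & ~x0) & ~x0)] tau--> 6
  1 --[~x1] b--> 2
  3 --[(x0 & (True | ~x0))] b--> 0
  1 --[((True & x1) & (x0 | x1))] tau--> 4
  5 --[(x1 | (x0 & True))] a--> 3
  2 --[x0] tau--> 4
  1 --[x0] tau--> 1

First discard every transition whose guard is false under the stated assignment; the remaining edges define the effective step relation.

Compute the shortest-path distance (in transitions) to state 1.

Answer: UNREACHABLE

Analysis:
BFS to 1:
  L0 = {0}
  L1 = {4}
1 never appears.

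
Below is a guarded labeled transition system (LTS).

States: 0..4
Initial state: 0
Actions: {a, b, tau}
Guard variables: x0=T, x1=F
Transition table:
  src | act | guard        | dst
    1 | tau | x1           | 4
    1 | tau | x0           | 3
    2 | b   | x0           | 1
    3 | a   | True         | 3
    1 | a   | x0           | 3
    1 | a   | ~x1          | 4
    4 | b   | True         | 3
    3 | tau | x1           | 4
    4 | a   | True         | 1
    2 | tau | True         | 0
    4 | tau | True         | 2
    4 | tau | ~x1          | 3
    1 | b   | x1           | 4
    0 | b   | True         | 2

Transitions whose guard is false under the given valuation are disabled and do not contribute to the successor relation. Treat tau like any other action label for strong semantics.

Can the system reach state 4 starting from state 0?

Answer: REACHABLE

Working:
After dropping false guards: 11 live edges.
L0 = {0}
L1 = {2}  total {0,2}
L2 = {1}  total {0,1,2}
L3 = {3,4}  total {0,1,2,3,4}
R = {0,1,2,3,4}
witness 4: b·b·a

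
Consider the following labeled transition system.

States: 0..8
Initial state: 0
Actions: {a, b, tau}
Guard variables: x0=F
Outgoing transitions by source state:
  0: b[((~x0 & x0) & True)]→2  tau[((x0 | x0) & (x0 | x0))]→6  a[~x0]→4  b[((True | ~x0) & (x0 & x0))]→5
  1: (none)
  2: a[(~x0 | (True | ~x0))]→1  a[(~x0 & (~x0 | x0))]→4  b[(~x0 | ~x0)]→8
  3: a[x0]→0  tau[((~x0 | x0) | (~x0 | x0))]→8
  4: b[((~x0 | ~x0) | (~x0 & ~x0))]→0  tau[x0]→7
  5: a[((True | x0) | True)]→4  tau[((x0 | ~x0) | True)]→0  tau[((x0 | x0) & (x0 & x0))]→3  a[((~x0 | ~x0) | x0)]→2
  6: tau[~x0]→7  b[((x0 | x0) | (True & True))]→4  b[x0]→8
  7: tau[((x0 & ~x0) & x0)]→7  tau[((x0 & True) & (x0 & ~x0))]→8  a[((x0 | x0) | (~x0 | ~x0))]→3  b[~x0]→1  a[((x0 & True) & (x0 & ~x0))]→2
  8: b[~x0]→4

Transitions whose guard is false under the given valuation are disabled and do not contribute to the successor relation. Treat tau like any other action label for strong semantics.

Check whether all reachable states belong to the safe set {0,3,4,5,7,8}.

Allowed set {0,3,4,5,7,8}
Reach set: {0,4}
  0: ok
  4: ok

Answer: INVARIANT HOLDS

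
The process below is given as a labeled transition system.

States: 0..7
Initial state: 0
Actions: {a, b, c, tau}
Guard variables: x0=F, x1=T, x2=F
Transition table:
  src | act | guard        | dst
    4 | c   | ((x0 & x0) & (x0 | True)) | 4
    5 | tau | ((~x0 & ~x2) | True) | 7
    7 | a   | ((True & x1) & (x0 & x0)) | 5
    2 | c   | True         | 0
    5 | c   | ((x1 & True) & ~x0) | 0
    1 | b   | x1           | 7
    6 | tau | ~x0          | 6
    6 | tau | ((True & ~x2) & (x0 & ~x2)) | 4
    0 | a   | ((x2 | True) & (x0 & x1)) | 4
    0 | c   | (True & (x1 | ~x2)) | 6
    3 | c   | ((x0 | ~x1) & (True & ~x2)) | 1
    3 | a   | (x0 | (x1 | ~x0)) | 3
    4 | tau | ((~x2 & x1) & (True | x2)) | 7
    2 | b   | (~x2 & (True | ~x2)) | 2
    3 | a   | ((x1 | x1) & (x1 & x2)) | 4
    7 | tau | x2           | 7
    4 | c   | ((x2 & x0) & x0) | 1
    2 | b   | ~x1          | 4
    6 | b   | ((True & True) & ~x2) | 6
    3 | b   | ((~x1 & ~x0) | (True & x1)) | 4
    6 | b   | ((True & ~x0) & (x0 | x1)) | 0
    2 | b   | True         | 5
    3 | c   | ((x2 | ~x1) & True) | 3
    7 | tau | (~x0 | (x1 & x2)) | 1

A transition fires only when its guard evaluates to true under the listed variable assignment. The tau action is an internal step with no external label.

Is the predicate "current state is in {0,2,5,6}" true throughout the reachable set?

Inv-set: {0,2,5,6}
Reachable = {0,6}
  0: ✓
  6: ✓

Answer: INVARIANT HOLDS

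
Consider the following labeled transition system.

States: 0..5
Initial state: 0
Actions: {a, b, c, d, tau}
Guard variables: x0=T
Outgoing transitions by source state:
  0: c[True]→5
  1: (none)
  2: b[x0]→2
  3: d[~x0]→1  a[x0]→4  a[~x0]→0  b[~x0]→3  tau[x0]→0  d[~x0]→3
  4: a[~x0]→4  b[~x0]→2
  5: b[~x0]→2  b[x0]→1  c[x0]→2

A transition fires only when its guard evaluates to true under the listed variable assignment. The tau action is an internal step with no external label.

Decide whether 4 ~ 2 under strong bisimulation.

Compute ~ classes (split until stable):
  π0 = {{0,1,2,3,4,5}}
  π1 = {{0},{1,4},{2},{3},{5}}
Fixed point at round 2; 5 class(es).
[4]={1,4}  [2]={2}

Answer: NOT BISIMILAR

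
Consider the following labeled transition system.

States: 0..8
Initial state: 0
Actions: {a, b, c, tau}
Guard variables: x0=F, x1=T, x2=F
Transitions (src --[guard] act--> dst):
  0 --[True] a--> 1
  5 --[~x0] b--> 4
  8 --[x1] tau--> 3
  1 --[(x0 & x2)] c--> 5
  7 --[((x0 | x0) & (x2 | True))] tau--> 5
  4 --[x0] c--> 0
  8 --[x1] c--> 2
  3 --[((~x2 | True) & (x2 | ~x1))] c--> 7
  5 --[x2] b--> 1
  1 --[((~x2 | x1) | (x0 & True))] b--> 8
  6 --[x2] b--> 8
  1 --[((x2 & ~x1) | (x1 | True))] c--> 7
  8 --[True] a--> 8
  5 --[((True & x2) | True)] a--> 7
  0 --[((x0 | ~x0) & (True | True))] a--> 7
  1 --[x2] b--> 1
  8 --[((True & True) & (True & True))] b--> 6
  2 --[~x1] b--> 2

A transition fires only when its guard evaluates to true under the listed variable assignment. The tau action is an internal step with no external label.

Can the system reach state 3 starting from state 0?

Answer: REACHABLE

Working:
Guard filter leaves 10 enabled edge(s).
L0 = {0}
L1 = {1,7}  now seen {0,1,7}
L2 = {8}  now seen {0,1,7,8}
L3 = {2,3,6}  now seen {0,1,2,3,6,7,8}
Reach set: {0,1,2,3,6,7,8}
Path to 3: a·b·tau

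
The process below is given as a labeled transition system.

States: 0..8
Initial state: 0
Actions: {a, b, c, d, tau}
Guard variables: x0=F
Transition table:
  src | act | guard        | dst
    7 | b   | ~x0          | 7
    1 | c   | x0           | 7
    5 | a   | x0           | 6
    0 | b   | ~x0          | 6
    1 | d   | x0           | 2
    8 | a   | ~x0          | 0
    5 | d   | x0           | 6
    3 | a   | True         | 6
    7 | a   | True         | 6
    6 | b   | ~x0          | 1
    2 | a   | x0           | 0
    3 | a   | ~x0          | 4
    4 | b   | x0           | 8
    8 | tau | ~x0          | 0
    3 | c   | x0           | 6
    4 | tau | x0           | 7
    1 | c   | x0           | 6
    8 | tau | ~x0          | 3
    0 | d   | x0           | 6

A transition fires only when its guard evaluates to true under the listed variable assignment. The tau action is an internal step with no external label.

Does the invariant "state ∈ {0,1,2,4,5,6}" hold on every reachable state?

Answer: INVARIANT HOLDS

Trace:
Allowed set {0,1,2,4,5,6}
Reach set: {0,1,6}
  0: ✓
  1: ✓
  6: ✓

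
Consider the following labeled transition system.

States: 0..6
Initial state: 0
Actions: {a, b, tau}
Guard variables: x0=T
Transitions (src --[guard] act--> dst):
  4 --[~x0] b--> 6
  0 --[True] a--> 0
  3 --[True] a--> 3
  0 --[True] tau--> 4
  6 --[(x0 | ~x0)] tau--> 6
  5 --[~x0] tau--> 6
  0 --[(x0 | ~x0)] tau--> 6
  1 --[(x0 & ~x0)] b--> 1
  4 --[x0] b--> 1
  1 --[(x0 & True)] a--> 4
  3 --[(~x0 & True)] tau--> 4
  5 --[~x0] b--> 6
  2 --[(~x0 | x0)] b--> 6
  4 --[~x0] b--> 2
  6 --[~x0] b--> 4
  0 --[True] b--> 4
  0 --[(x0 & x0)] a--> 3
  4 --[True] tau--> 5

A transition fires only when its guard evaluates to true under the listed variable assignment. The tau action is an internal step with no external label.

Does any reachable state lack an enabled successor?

R = {0,1,3,4,5,6}
  0: a→0  a→3  b→4  tau→4  tau→6  [5 exit(s)]
  1: a→4  [1 exit(s)]
  3: a→3  [1 exit(s)]
  4: b→1  tau→5  [2 exit(s)]
  5: ∅  [STUCK]
  6: tau→6  [1 exit(s)]
Path to 5: tau·tau

Answer: DEADLOCK at state 5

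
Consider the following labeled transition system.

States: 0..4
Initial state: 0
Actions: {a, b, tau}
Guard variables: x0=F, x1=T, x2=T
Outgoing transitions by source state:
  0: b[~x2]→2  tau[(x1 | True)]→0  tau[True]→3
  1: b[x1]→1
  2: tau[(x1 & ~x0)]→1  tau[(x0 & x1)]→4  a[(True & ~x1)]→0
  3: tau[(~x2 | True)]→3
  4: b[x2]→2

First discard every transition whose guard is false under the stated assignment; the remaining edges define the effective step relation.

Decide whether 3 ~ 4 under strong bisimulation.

Compute ~ classes (split until stable):
  round 0: {{0,1,2,3,4}}
  round 1: {{0,2,3},{1,4}}
  round 2: {{0,3},{1},{2},{4}}
Fixed point at round 3; 4 class(es).
3∈{0,3}, 4∈{4}

Answer: NOT BISIMILAR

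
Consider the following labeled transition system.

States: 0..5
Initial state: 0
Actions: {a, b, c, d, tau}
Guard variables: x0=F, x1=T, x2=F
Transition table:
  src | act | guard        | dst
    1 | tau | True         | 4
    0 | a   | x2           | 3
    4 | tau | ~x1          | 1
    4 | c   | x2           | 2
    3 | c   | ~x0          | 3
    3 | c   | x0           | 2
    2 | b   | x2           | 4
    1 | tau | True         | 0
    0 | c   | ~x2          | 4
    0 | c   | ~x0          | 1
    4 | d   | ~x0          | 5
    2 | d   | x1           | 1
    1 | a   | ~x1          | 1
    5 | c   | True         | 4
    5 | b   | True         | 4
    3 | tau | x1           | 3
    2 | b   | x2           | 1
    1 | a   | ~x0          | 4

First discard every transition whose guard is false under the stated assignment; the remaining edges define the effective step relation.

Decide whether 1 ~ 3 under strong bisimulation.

Bisimulation quotient by refinement:
  π0 = {{0,1,2,3,4,5}}
  π1 = {{0},{1},{2,4},{3},{5}}
  π2 = {{0},{1},{2},{3},{4},{5}}
Fixed point at round 3; 6 class(es).
class of 1: {1}; class of 3: {3}

Answer: NOT BISIMILAR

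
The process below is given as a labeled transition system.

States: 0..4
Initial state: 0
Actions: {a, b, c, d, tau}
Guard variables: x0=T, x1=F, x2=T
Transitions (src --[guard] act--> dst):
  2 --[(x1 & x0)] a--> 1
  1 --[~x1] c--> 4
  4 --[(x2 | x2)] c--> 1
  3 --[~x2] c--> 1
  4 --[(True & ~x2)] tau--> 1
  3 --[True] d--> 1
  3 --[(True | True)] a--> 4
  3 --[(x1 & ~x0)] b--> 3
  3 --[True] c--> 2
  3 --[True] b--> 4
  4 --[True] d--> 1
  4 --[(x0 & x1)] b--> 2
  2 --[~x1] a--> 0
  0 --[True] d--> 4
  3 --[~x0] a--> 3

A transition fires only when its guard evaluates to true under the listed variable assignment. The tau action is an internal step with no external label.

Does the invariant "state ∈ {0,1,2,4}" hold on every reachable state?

Answer: INVARIANT HOLDS

Trace:
Inv-set: {0,1,2,4}
R = {0,1,4}
  0: safe
  1: safe
  4: safe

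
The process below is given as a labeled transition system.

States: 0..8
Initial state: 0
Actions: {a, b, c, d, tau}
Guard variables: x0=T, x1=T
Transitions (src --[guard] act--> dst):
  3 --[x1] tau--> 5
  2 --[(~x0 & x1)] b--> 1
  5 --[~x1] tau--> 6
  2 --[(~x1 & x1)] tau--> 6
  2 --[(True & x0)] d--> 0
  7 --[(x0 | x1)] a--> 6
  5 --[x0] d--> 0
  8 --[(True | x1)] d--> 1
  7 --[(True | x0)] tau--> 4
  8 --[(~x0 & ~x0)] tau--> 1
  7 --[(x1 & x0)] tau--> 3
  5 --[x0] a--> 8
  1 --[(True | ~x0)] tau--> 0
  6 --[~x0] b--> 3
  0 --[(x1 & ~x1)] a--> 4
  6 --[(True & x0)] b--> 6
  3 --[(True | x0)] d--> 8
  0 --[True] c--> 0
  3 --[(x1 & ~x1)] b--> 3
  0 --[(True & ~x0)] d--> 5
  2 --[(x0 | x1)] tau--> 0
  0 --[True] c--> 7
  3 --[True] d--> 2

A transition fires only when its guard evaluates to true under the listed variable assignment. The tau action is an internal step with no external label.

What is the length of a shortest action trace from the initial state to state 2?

Answer: 3

Working:
Breadth-first toward 2:
  depth 0: {0}
  depth 1: {7}
  depth 2: {3,4,6}
  depth 3: {2,5,8}
2 enters at depth 3; path c·tau·d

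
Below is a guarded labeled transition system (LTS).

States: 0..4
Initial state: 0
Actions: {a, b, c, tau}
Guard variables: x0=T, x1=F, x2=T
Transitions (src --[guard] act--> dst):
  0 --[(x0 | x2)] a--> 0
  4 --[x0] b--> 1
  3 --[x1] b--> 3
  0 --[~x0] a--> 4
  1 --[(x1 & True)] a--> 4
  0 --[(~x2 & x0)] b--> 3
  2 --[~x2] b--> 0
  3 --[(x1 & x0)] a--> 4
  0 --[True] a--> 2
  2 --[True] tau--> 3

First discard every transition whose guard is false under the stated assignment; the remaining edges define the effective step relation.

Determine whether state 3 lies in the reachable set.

Guard filter leaves 4 enabled edge(s).
Layer 0: {0}
Layer 1: {2}  now seen {0,2}
Layer 2: {3}  now seen {0,2,3}
Reachable = {0,2,3}
Path to 3: a·tau

Answer: REACHABLE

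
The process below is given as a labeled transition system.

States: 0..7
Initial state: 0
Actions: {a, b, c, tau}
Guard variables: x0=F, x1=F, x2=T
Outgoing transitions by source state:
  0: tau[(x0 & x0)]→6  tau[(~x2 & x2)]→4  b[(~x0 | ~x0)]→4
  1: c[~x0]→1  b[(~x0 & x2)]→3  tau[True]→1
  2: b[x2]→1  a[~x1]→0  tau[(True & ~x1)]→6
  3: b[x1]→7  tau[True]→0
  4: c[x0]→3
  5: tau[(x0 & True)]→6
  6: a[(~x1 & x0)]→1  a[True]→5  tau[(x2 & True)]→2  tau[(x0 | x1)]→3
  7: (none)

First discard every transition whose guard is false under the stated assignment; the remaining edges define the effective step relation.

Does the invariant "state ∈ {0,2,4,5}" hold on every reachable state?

Allowed set {0,2,4,5}
Reachable = {0,4}
  0: safe
  4: safe

Answer: INVARIANT HOLDS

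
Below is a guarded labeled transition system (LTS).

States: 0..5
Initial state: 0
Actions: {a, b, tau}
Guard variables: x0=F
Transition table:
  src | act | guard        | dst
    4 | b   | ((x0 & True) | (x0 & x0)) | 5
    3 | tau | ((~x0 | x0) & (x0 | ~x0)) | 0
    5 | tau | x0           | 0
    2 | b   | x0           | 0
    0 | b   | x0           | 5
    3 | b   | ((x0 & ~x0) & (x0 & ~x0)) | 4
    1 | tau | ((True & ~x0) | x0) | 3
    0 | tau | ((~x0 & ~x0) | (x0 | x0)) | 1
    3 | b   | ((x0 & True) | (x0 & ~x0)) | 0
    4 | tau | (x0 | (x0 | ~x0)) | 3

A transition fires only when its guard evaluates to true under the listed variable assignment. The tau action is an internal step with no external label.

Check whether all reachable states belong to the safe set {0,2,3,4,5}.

Inv-set: {0,2,3,4,5}
R = {0,1,3}
  0: ok
  1: ✗ unsafe
  3: ok
witness against invariant: tau → 1

Answer: INVARIANT VIOLATED at state 1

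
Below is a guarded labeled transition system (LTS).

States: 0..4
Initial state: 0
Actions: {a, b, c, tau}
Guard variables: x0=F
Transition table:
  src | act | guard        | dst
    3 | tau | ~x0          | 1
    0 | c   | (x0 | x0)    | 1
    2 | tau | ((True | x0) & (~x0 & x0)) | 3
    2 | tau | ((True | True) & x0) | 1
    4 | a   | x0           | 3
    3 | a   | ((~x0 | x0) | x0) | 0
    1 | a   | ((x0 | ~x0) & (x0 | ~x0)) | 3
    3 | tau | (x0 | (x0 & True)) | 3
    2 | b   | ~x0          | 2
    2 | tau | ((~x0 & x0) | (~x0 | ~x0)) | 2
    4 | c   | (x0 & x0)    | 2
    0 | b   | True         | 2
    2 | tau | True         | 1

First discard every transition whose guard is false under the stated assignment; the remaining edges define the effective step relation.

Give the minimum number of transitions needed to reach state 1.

BFS to 1:
  Layer 0: {0}
  Layer 1: {2}
  Layer 2: {1}
1 enters at depth 2; path b·tau

Answer: 2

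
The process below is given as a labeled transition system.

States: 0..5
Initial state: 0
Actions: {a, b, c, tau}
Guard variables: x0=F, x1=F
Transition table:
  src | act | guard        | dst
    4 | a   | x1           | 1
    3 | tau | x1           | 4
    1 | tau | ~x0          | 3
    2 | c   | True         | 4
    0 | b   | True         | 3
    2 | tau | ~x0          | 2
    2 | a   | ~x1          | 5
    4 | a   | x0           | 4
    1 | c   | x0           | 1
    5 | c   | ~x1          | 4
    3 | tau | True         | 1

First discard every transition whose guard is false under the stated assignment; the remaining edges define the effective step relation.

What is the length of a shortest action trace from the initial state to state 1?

BFS to 1:
  depth 0: {0}
  depth 1: {3}
  depth 2: {1}
depth(1)=2, e.g. b·tau

Answer: 2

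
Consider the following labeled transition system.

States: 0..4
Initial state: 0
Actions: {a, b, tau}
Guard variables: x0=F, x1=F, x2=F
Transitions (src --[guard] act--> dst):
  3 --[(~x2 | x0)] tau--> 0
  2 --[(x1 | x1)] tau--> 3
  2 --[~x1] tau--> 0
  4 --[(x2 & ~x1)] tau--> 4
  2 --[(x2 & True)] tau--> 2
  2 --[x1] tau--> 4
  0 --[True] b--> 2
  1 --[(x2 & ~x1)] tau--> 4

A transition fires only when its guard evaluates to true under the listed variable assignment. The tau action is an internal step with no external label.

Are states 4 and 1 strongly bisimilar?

Answer: BISIMILAR

Analysis:
Bisimulation quotient by refinement:
  P[0] = {{0,1,2,3,4}}
  P[1] = {{0},{1,4},{2,3}}
3 equivalence class(es) (converged in 2)
4∈{1,4}, 1∈{1,4}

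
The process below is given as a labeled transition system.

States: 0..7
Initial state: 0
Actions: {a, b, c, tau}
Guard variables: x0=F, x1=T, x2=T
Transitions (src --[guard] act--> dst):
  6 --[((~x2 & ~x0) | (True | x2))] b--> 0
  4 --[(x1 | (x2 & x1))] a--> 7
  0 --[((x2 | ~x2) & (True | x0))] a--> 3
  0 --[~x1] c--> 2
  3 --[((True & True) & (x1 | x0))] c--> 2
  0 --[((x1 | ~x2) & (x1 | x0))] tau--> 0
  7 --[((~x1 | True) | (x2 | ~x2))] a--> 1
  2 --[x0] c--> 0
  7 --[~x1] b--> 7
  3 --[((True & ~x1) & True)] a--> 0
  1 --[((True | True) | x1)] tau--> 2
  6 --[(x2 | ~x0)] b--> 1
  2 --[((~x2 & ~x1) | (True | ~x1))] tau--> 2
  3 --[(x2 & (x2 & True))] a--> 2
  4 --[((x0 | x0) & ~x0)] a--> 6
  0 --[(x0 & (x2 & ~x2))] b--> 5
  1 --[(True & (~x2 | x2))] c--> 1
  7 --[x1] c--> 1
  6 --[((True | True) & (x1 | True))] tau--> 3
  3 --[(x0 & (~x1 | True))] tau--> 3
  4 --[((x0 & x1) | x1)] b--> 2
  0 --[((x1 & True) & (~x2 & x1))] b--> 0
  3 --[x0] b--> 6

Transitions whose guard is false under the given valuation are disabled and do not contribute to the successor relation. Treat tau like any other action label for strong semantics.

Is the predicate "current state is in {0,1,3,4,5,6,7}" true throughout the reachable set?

Answer: INVARIANT VIOLATED at state 2

Working:
Inv-set: {0,1,3,4,5,6,7}
R = {0,2,3}
  0: ✓
  2: ✗ unsafe
  3: ✓
counterexample path to 2: a·c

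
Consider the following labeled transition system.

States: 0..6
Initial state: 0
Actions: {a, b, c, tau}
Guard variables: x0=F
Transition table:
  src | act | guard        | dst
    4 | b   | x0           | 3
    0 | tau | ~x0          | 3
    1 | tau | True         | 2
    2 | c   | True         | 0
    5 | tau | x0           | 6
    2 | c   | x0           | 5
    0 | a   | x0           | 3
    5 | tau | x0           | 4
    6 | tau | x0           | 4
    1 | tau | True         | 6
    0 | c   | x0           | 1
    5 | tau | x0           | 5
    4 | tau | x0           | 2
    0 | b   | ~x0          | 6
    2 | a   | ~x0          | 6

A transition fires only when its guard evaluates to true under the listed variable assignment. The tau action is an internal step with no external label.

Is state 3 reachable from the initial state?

Answer: REACHABLE

Working:
6 transition(s) survive guard evaluation.
L0 = {0}
L1 = {3,6}  now seen {0,3,6}
Reach set: {0,3,6}
witness 3: tau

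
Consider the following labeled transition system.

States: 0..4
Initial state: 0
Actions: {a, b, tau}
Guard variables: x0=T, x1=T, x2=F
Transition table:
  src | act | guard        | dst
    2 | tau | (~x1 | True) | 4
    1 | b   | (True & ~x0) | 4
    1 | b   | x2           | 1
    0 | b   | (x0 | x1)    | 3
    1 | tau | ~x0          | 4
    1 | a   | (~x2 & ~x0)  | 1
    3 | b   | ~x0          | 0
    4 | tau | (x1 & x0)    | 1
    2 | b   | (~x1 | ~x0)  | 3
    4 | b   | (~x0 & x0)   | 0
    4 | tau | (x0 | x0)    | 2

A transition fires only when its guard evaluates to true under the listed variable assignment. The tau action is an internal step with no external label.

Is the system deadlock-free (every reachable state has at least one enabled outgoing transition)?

Reach set: {0,3}
  0: b→3  [deg 1]
  3: ∅  [deadlock]
Path to 3: b

Answer: DEADLOCK at state 3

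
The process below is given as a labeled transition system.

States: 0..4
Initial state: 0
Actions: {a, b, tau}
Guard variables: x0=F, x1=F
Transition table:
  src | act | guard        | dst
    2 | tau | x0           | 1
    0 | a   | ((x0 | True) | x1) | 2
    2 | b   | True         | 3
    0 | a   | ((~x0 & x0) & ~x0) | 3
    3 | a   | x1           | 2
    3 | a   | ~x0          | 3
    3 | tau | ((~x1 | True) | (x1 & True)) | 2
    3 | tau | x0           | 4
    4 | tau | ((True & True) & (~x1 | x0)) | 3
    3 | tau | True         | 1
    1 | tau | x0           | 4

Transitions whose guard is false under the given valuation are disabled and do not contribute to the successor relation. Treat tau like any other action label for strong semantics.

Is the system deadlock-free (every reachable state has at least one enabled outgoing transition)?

Reach set: {0,1,2,3}
  0: a→2  [deg 1]
  1: ∅  [deadlock]
  2: b→3  [deg 1]
  3: a→3  tau→1  tau→2  [deg 3]
witness 1: a·b·tau

Answer: DEADLOCK at state 1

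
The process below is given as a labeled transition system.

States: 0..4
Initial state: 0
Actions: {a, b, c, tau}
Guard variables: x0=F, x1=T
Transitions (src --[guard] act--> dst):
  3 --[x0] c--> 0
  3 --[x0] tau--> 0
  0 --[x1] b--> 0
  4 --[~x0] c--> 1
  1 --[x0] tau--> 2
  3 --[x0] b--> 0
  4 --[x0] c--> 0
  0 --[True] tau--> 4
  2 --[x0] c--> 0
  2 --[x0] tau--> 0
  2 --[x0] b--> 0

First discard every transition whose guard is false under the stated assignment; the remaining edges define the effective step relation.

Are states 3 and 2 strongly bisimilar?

Answer: BISIMILAR

Trace:
Bisimulation quotient by refinement:
  P[0] = {{0,1,2,3,4}}
  P[1] = {{0},{1,2,3},{4}}
stable after 2 split(s): 3 block(s)
3∈{1,2,3}, 2∈{1,2,3}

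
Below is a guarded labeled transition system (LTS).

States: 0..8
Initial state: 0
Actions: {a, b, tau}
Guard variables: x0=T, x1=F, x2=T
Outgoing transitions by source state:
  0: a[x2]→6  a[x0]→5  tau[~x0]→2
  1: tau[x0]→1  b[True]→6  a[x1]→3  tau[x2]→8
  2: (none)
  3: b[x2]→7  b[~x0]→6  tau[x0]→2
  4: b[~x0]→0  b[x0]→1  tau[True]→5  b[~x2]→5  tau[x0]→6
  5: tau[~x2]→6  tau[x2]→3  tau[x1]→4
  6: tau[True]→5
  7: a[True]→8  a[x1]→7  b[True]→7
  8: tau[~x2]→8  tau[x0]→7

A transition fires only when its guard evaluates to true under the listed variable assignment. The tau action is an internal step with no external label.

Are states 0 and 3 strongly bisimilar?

Bisimulation quotient by refinement:
  P[0] = {{0,1,2,3,4,5,6,7,8}}
  P[1] = {{0},{1,3,4},{2},{5,6,8},{7}}
  P[2] = {{0},{1},{2},{3},{4},{5},{6},{7},{8}}
9 equivalence class(es) (converged in 3)
[0]={0}  [3]={3}

Answer: NOT BISIMILAR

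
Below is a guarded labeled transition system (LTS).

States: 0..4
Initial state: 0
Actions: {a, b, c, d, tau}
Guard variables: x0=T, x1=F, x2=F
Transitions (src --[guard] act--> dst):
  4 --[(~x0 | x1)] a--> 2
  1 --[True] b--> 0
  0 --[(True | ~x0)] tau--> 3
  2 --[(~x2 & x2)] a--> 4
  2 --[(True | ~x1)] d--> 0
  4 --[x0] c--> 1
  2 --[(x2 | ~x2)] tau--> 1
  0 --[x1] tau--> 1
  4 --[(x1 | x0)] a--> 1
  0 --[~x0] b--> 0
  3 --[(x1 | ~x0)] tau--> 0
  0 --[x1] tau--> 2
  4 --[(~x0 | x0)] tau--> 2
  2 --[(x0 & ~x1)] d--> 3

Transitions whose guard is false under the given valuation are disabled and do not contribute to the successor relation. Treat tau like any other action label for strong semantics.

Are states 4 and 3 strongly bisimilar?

Refine partition for ~:
  π0 = {{0,1,2,3,4}}
  π1 = {{0},{1},{2},{3},{4}}
Fixed point at round 2; 5 class(es).
4∈{4}, 3∈{3}

Answer: NOT BISIMILAR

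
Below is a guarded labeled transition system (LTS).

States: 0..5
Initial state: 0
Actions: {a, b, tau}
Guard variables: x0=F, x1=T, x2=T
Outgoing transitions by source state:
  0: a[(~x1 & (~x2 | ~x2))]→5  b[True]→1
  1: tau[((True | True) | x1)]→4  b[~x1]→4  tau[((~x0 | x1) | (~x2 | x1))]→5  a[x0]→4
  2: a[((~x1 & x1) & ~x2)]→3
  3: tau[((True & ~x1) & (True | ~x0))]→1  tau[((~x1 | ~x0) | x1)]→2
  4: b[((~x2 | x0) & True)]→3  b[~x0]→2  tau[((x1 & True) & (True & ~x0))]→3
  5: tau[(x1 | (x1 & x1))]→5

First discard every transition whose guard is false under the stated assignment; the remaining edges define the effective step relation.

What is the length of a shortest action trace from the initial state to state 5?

Answer: 2

Analysis:
BFS to 5:
  L0 = {0}
  L1 = {1}
  L2 = {4,5}
first hit 5 at d=2 via b·tau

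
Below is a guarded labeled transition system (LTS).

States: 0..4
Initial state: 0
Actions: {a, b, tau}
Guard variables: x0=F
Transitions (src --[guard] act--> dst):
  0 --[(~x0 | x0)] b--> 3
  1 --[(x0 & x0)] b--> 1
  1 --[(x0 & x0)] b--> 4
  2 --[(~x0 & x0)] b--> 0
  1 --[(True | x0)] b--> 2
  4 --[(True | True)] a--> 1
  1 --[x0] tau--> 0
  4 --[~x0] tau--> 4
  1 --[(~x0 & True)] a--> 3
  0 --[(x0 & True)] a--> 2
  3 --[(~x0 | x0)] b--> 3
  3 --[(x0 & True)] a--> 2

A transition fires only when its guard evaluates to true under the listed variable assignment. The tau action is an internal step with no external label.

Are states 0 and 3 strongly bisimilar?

Refine partition for ~:
  P[0] = {{0,1,2,3,4}}
  P[1] = {{0,3},{1},{2},{4}}
Fixed point at round 2; 4 class(es).
class of 0: {0,3}; class of 3: {0,3}

Answer: BISIMILAR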